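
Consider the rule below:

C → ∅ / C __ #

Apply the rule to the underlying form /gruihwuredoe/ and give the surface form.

gruihwuredoe

No segment of /gruihwuredoe/ meets the structural description of the rule, so the form surfaces unchanged.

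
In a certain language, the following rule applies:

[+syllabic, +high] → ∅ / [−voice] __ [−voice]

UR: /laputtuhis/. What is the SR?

laptths

/u/ is a high vowel flanked by voiceless consonants /p/ and /t/, so it deletes.
/u/ is a high vowel flanked by voiceless consonants /t/ and /h/, so it deletes.
/i/ is a high vowel flanked by voiceless consonants /h/ and /s/, so it deletes.
Surface form: [laptths].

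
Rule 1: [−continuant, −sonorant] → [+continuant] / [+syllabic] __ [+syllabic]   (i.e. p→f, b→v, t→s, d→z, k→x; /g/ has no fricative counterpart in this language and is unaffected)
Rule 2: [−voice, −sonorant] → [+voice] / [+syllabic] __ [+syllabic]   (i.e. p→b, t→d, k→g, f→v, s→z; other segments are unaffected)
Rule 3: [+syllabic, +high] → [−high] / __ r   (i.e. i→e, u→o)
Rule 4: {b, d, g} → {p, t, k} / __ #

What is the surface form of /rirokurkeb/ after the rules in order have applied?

reroxorkep

Rule 1 (intervocalic spirantization): /k/ is a stop between vowels /o/ and /u/, so it spirantizes to the fricative [x]. /rirokurkeb/ → riroxurkeb.
Rule 2 (intervocalic voicing): no segment meets the environment; /riroxurkeb/ is unchanged.
Rule 3 (pre-rhotic lowering): /i/ is a high vowel immediately before /r/, so it lowers to [e]. /u/ is a high vowel immediately before /r/, so it lowers to [o]. /riroxurkeb/ → reroxorkeb.
Rule 4 (final devoicing): /b/ is a voiced stop in word-final position, so it devoices to [p]. /reroxorkeb/ → reroxorkep.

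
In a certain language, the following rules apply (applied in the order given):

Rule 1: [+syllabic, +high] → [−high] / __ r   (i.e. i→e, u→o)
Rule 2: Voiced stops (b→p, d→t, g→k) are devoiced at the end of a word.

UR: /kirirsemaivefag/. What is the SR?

kerersemaivefak

Rule 1 (pre-rhotic lowering): /i/ is a high vowel immediately before /r/, so it lowers to [e]. /i/ is a high vowel immediately before /r/, so it lowers to [e]. /kirirsemaivefag/ → kerersemaivefag.
Rule 2 (final devoicing): /g/ is a voiced stop in word-final position, so it devoices to [k]. /kerersemaivefag/ → kerersemaivefak.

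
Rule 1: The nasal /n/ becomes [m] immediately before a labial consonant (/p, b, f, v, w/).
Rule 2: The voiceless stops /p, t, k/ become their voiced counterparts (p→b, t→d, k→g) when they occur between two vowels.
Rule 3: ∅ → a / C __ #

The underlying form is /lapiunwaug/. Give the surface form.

Rule 1 (nasal place assimilation): /n/ precedes the labial consonant /w/, so it assimilates in place to [m]. /lapiunwaug/ → lapiumwaug.
Rule 2 (intervocalic voicing): /p/ is a voiceless stop between vowels /a/ and /i/, so it voices to [b]. /lapiumwaug/ → labiumwaug.
Rule 3 (final a-epenthesis): the form ends in the consonant /g/, so [a] is inserted word-finally. /labiumwaug/ → labiumwauga.

labiumwauga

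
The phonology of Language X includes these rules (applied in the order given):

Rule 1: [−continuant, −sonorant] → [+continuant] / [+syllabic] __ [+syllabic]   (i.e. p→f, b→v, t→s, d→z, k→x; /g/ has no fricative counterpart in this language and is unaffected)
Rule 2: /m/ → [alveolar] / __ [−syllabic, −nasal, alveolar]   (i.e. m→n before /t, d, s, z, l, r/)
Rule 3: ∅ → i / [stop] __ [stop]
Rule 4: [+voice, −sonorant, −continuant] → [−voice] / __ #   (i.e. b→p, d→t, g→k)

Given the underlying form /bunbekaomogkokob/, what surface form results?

bunbexaomogikoxop

Rule 1 (intervocalic spirantization): /k/ is a stop between vowels /e/ and /a/, so it spirantizes to the fricative [x]. /k/ is a stop between vowels /o/ and /o/, so it spirantizes to the fricative [x]. /bunbekaomogkokob/ → bunbexaomogkoxob.
Rule 2 (nasal place assimilation): no segment meets the environment; /bunbexaomogkoxob/ is unchanged.
Rule 3 (stop-cluster i-epenthesis): /g/ and /k/ form a stop–stop cluster, so [i] is inserted between them. /bunbexaomogkoxob/ → bunbexaomogikoxob.
Rule 4 (final devoicing): /b/ is a voiced stop in word-final position, so it devoices to [p]. /bunbexaomogikoxob/ → bunbexaomogikoxop.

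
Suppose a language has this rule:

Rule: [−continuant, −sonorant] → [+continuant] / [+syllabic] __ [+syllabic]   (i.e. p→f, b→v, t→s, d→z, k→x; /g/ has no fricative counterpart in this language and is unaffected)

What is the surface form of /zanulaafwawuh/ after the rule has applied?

No segment of /zanulaafwawuh/ meets the structural description of the rule, so the form surfaces unchanged.

zanulaafwawuh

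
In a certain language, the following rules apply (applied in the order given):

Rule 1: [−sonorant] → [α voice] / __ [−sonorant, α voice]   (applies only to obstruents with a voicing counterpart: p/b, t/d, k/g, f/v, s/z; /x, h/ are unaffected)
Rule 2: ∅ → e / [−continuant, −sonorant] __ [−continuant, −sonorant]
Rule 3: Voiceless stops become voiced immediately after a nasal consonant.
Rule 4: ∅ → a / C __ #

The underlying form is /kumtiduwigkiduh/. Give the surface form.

Rule 1 (regressive voicing assimilation): /g/ precedes the voiceless obstruent /k/, so it devoices to [k] by assimilation. /kumtiduwigkiduh/ → kumtiduwikkiduh.
Rule 2 (stop-cluster e-epenthesis): /k/ and /k/ form a stop–stop cluster, so [e] is inserted between them. /kumtiduwikkiduh/ → kumtiduwikekiduh.
Rule 3 (post-nasal voicing): /t/ is a voiceless stop immediately after the nasal /m/, so it voices to [d]. /kumtiduwikekiduh/ → kumdiduwikekiduh.
Rule 4 (final a-epenthesis): the form ends in the consonant /h/, so [a] is inserted word-finally. /kumdiduwikekiduh/ → kumdiduwikekiduha.

kumdiduwikekiduha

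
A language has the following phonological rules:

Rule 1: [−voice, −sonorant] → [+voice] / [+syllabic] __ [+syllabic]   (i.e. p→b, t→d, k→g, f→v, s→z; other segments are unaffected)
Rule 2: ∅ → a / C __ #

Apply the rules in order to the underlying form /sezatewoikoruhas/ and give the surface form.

Rule 1 (intervocalic voicing): /t/ is a voiceless obstruent between vowels /a/ and /e/, so it voices to [d]. /k/ is a voiceless obstruent between vowels /i/ and /o/, so it voices to [g]. /sezatewoikoruhas/ → sezadewoigoruhas.
Rule 2 (final a-epenthesis): the form ends in the consonant /s/, so [a] is inserted word-finally. /sezadewoigoruhas/ → sezadewoigoruhasa.

sezadewoigoruhasa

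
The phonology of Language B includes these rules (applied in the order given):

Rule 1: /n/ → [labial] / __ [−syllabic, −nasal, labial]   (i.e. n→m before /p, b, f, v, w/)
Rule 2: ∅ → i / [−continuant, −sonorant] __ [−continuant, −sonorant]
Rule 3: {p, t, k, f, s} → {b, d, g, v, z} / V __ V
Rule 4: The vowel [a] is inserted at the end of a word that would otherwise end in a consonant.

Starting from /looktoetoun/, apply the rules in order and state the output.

Rule 1 (nasal place assimilation): no segment meets the environment; /looktoetoun/ is unchanged.
Rule 2 (stop-cluster i-epenthesis): /k/ and /t/ form a stop–stop cluster, so [i] is inserted between them. /looktoetoun/ → lookitoetoun.
Rule 3 (intervocalic voicing): /k/ is a voiceless obstruent between vowels /o/ and /i/, so it voices to [g]. /t/ is a voiceless obstruent between vowels /i/ and /o/, so it voices to [d]. /t/ is a voiceless obstruent between vowels /e/ and /o/, so it voices to [d]. /lookitoetoun/ → loogidoedoun.
Rule 4 (final a-epenthesis): the form ends in the consonant /n/, so [a] is inserted word-finally. /loogidoedoun/ → loogidoedouna.

loogidoedouna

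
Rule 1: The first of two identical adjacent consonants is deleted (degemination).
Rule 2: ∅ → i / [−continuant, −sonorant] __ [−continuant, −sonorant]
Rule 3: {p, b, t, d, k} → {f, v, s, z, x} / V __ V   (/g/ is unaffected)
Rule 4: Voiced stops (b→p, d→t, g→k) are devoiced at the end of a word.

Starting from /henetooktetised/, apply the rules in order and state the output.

Rule 1 (degemination): no segment meets the environment; /henetooktetised/ is unchanged.
Rule 2 (stop-cluster i-epenthesis): /k/ and /t/ form a stop–stop cluster, so [i] is inserted between them. /henetooktetised/ → henetookitetised.
Rule 3 (intervocalic spirantization): /t/ is a stop between vowels /e/ and /o/, so it spirantizes to the fricative [s]. /k/ is a stop between vowels /o/ and /i/, so it spirantizes to the fricative [x]. /t/ is a stop between vowels /i/ and /e/, so it spirantizes to the fricative [s]. /t/ is a stop between vowels /e/ and /i/, so it spirantizes to the fricative [s]. /henetookitetised/ → henesooxisesised.
Rule 4 (final devoicing): /d/ is a voiced stop in word-final position, so it devoices to [t]. /henesooxisesised/ → henesooxisesiset.

henesooxisesiset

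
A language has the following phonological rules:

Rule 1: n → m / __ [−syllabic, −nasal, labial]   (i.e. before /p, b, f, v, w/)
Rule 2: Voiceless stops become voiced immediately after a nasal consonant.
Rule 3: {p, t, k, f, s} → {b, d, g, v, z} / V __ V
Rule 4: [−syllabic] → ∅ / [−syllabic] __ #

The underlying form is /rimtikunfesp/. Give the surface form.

Rule 1 (nasal place assimilation): /n/ precedes the labial consonant /f/, so it assimilates in place to [m]. /rimtikunfesp/ → rimtikumfesp.
Rule 2 (post-nasal voicing): /t/ is a voiceless stop immediately after the nasal /m/, so it voices to [d]. /rimtikumfesp/ → rimdikumfesp.
Rule 3 (intervocalic voicing): /k/ is a voiceless obstruent between vowels /i/ and /u/, so it voices to [g]. /rimdikumfesp/ → rimdigumfesp.
Rule 4 (final cluster simplification): /p/ is the second consonant of a word-final cluster /sp/, so it deletes. /rimdigumfesp/ → rimdigumfes.

rimdigumfes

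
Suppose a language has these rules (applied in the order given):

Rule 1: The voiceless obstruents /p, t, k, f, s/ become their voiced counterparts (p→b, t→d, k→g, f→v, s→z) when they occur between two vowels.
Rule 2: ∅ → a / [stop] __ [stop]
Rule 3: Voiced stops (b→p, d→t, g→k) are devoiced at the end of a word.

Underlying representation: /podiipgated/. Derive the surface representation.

Rule 1 (intervocalic voicing): /t/ is a voiceless obstruent between vowels /a/ and /e/, so it voices to [d]. /podiipgated/ → podiipgaded.
Rule 2 (stop-cluster a-epenthesis): /p/ and /g/ form a stop–stop cluster, so [a] is inserted between them. /podiipgaded/ → podiipagaded.
Rule 3 (final devoicing): /d/ is a voiced stop in word-final position, so it devoices to [t]. /podiipagaded/ → podiipagadet.

podiipagadet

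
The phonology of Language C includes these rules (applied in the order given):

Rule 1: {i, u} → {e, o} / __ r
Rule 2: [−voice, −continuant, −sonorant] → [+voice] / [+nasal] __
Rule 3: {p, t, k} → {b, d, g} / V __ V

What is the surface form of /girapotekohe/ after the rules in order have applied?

gerabodegohe

Rule 1 (pre-rhotic lowering): /i/ is a high vowel immediately before /r/, so it lowers to [e]. /girapotekohe/ → gerapotekohe.
Rule 2 (post-nasal voicing): no segment meets the environment; /gerapotekohe/ is unchanged.
Rule 3 (intervocalic voicing): /p/ is a voiceless stop between vowels /a/ and /o/, so it voices to [b]. /t/ is a voiceless stop between vowels /o/ and /e/, so it voices to [d]. /k/ is a voiceless stop between vowels /e/ and /o/, so it voices to [g]. /gerapotekohe/ → gerabodegohe.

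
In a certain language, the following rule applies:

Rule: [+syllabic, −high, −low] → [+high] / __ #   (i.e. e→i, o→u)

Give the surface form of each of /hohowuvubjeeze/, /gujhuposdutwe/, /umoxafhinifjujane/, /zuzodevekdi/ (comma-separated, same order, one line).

hohowuvubjeezi, gujhuposdutwi, umoxafhinifjujani, zuzodevekdi

/hohowuvubjeeze/: /e/ is a mid vowel in word-final position, so it raises to [i]. → [hohowuvubjeezi].
/gujhuposdutwe/: /e/ is a mid vowel in word-final position, so it raises to [i]. → [gujhuposdutwi].
/umoxafhinifjujane/: /e/ is a mid vowel in word-final position, so it raises to [i]. → [umoxafhinifjujani].
/zuzodevekdi/: the rule's environment is not met; surfaces unchanged as [zuzodevekdi].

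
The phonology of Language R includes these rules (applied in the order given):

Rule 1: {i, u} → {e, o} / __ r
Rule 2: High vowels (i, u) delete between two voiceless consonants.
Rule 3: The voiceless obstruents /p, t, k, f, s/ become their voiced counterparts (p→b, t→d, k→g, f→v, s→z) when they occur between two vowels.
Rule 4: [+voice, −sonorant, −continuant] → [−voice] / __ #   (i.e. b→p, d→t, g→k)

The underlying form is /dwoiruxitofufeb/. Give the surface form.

dwoeruxtoffep

Rule 1 (pre-rhotic lowering): /i/ is a high vowel immediately before /r/, so it lowers to [e]. /dwoiruxitofufeb/ → dwoeruxitofufeb.
Rule 2 (high vowel syncope): /i/ is a high vowel flanked by voiceless consonants /x/ and /t/, so it deletes. /u/ is a high vowel flanked by voiceless consonants /f/ and /f/, so it deletes. /dwoeruxitofufeb/ → dwoeruxtoffeb.
Rule 3 (intervocalic voicing): no segment meets the environment; /dwoeruxtoffeb/ is unchanged.
Rule 4 (final devoicing): /b/ is a voiced stop in word-final position, so it devoices to [p]. /dwoeruxtoffeb/ → dwoeruxtoffep.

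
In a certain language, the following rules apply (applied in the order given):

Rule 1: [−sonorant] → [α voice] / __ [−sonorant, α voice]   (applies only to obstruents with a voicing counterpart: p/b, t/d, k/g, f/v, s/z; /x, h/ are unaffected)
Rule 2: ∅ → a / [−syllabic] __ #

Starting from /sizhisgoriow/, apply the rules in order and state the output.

Rule 1 (regressive voicing assimilation): /z/ precedes the voiceless obstruent /h/, so it devoices to [s] by assimilation. /s/ precedes the voiced obstruent /g/, so it voices to [z] by assimilation. /sizhisgoriow/ → sishizgoriow.
Rule 2 (final a-epenthesis): the form ends in the consonant /w/, so [a] is inserted word-finally. /sishizgoriow/ → sishizgoriowa.

sishizgoriowa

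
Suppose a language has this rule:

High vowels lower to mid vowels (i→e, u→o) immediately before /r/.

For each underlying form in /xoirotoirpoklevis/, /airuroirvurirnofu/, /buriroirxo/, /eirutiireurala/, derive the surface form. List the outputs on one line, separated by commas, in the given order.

xoerotoerpoklevis, aeroroervorernofu, boreroerxo, eerutiereorala

/xoirotoirpoklevis/: /i/ is a high vowel immediately before /r/, so it lowers to [e]. /i/ is a high vowel immediately before /r/, so it lowers to [e]. → [xoerotoerpoklevis].
/airuroirvurirnofu/: /i/ is a high vowel immediately before /r/, so it lowers to [e]. /u/ is a high vowel immediately before /r/, so it lowers to [o]. /i/ is a high vowel immediately before /r/, so it lowers to [e]. /u/ is a high vowel immediately before /r/, so it lowers to [o]. /i/ is a high vowel immediately before /r/, so it lowers to [e]. → [aeroroervorernofu].
/buriroirxo/: /u/ is a high vowel immediately before /r/, so it lowers to [o]. /i/ is a high vowel immediately before /r/, so it lowers to [e]. /i/ is a high vowel immediately before /r/, so it lowers to [e]. → [boreroerxo].
/eirutiireurala/: /i/ is a high vowel immediately before /r/, so it lowers to [e]. /i/ is a high vowel immediately before /r/, so it lowers to [e]. /u/ is a high vowel immediately before /r/, so it lowers to [o]. → [eerutiereorala].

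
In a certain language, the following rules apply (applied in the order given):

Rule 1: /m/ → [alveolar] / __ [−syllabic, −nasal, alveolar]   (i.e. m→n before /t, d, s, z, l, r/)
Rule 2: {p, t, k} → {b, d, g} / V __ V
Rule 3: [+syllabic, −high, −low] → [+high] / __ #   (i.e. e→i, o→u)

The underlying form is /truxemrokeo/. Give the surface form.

Rule 1 (nasal place assimilation): /m/ precedes the alveolar consonant /r/, so it assimilates in place to [n]. /truxemrokeo/ → truxenrokeo.
Rule 2 (intervocalic voicing): /k/ is a voiceless stop between vowels /o/ and /e/, so it voices to [g]. /truxenrokeo/ → truxenrogeo.
Rule 3 (final vowel raising): /o/ is a mid vowel in word-final position, so it raises to [u]. /truxenrogeo/ → truxenrogeu.

truxenrogeu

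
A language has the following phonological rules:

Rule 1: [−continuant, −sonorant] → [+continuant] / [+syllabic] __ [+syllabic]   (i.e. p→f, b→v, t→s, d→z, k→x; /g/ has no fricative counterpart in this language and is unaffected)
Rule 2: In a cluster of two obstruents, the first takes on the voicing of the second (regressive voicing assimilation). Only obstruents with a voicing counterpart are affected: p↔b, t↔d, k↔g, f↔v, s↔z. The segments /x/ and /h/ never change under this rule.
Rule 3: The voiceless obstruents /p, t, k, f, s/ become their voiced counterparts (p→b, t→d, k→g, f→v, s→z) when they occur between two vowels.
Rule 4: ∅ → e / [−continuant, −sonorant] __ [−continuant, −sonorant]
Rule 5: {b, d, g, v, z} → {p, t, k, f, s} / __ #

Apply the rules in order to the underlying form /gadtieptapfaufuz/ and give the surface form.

gatetiepetapfauvus

Rule 1 (intervocalic spirantization): no segment meets the environment; /gadtieptapfaufuz/ is unchanged.
Rule 2 (regressive voicing assimilation): /d/ precedes the voiceless obstruent /t/, so it devoices to [t] by assimilation. /gadtieptapfaufuz/ → gattieptapfaufuz.
Rule 3 (intervocalic voicing): /f/ is a voiceless obstruent between vowels /u/ and /u/, so it voices to [v]. /gattieptapfaufuz/ → gattieptapfauvuz.
Rule 4 (stop-cluster e-epenthesis): /t/ and /t/ form a stop–stop cluster, so [e] is inserted between them. /p/ and /t/ form a stop–stop cluster, so [e] is inserted between them. /gattieptapfauvuz/ → gatetiepetapfauvuz.
Rule 5 (final devoicing): /z/ is a voiced obstruent in word-final position, so it devoices to [s]. /gatetiepetapfauvuz/ → gatetiepetapfauvus.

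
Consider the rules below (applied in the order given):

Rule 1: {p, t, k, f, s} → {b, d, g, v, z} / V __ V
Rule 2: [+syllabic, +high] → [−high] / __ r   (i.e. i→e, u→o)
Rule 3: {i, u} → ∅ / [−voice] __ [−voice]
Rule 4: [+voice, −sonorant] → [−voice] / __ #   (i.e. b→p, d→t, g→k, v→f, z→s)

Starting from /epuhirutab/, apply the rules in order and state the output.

ebuherudap

Rule 1 (intervocalic voicing): /p/ is a voiceless obstruent between vowels /e/ and /u/, so it voices to [b]. /t/ is a voiceless obstruent between vowels /u/ and /a/, so it voices to [d]. /epuhirutab/ → ebuhirudab.
Rule 2 (pre-rhotic lowering): /i/ is a high vowel immediately before /r/, so it lowers to [e]. /ebuhirudab/ → ebuherudab.
Rule 3 (high vowel syncope): no segment meets the environment; /ebuherudab/ is unchanged.
Rule 4 (final devoicing): /b/ is a voiced obstruent in word-final position, so it devoices to [p]. /ebuherudab/ → ebuherudap.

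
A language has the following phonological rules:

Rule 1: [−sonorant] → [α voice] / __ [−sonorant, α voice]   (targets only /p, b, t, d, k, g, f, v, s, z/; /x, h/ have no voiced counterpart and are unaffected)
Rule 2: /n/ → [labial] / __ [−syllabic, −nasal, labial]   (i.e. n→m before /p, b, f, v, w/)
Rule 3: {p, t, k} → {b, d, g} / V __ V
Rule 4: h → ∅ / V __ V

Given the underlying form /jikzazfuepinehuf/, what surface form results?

Rule 1 (regressive voicing assimilation): /k/ precedes the voiced obstruent /z/, so it voices to [g] by assimilation. /z/ precedes the voiceless obstruent /f/, so it devoices to [s] by assimilation. /jikzazfuepinehuf/ → jigzasfuepinehuf.
Rule 2 (nasal place assimilation): no segment meets the environment; /jigzasfuepinehuf/ is unchanged.
Rule 3 (intervocalic voicing): /p/ is a voiceless stop between vowels /e/ and /i/, so it voices to [b]. /jigzasfuepinehuf/ → jigzasfuebinehuf.
Rule 4 (intervocalic h-deletion): /h/ occurs between vowels /e/ and /u/, so it deletes. /jigzasfuebinehuf/ → jigzasfuebineuf.

jigzasfuebineuf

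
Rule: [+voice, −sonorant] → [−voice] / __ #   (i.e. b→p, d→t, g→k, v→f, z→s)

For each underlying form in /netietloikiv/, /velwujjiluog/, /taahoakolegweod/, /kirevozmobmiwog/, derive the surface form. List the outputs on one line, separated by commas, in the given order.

/netietloikiv/: /v/ is a voiced obstruent in word-final position, so it devoices to [f]. → [netietloikif].
/velwujjiluog/: /g/ is a voiced obstruent in word-final position, so it devoices to [k]. → [velwujjiluok].
/taahoakolegweod/: /d/ is a voiced obstruent in word-final position, so it devoices to [t]. → [taahoakolegweot].
/kirevozmobmiwog/: /g/ is a voiced obstruent in word-final position, so it devoices to [k]. → [kirevozmobmiwok].

netietloikif, velwujjiluok, taahoakolegweot, kirevozmobmiwok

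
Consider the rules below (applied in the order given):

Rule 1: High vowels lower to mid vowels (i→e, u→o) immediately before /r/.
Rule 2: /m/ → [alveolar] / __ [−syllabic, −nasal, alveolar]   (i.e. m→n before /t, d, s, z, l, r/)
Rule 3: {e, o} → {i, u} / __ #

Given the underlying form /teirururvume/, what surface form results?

teerororvumi

Rule 1 (pre-rhotic lowering): /i/ is a high vowel immediately before /r/, so it lowers to [e]. /u/ is a high vowel immediately before /r/, so it lowers to [o]. /u/ is a high vowel immediately before /r/, so it lowers to [o]. /teirururvume/ → teerororvume.
Rule 2 (nasal place assimilation): no segment meets the environment; /teerororvume/ is unchanged.
Rule 3 (final vowel raising): /e/ is a mid vowel in word-final position, so it raises to [i]. /teerororvume/ → teerororvumi.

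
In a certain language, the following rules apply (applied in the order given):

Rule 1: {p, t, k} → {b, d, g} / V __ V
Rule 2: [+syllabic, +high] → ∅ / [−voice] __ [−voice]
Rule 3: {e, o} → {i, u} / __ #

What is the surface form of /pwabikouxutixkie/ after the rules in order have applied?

Rule 1 (intervocalic voicing): /k/ is a voiceless stop between vowels /i/ and /o/, so it voices to [g]. /t/ is a voiceless stop between vowels /u/ and /i/, so it voices to [d]. /pwabikouxutixkie/ → pwabigouxudixkie.
Rule 2 (high vowel syncope): no segment meets the environment; /pwabigouxudixkie/ is unchanged.
Rule 3 (final vowel raising): /e/ is a mid vowel in word-final position, so it raises to [i]. /pwabigouxudixkie/ → pwabigouxudixkii.

pwabigouxudixkii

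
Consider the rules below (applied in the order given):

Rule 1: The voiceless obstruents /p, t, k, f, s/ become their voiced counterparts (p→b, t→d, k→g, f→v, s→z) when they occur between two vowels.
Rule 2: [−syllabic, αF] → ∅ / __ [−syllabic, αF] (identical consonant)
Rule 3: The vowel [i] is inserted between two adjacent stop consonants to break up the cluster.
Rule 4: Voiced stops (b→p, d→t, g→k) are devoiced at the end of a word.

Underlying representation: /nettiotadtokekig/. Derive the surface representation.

Rule 1 (intervocalic voicing): /t/ is a voiceless obstruent between vowels /o/ and /a/, so it voices to [d]. /k/ is a voiceless obstruent between vowels /o/ and /e/, so it voices to [g]. /k/ is a voiceless obstruent between vowels /e/ and /i/, so it voices to [g]. /nettiotadtokekig/ → nettiodadtogegig.
Rule 2 (degemination): /tt/ is a geminate; the first /t/ deletes. /nettiodadtogegig/ → netiodadtogegig.
Rule 3 (stop-cluster i-epenthesis): /d/ and /t/ form a stop–stop cluster, so [i] is inserted between them. /netiodadtogegig/ → netiodaditogegig.
Rule 4 (final devoicing): /g/ is a voiced stop in word-final position, so it devoices to [k]. /netiodaditogegig/ → netiodaditogegik.

netiodaditogegik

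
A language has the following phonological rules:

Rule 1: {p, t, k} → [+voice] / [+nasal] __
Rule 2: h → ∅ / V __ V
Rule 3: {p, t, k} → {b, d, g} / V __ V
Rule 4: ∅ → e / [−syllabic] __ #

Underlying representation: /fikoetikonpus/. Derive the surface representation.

figoedigonbuse

Rule 1 (post-nasal voicing): /p/ is a voiceless stop immediately after the nasal /n/, so it voices to [b]. /fikoetikonpus/ → fikoetikonbus.
Rule 2 (intervocalic h-deletion): no segment meets the environment; /fikoetikonbus/ is unchanged.
Rule 3 (intervocalic voicing): /k/ is a voiceless stop between vowels /i/ and /o/, so it voices to [g]. /t/ is a voiceless stop between vowels /e/ and /i/, so it voices to [d]. /k/ is a voiceless stop between vowels /i/ and /o/, so it voices to [g]. /fikoetikonbus/ → figoedigonbus.
Rule 4 (final e-epenthesis): the form ends in the consonant /s/, so [e] is inserted word-finally. /figoedigonbus/ → figoedigonbuse.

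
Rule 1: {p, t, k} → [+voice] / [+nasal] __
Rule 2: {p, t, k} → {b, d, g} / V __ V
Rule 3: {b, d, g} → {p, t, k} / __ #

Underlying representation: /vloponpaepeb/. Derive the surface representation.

Rule 1 (post-nasal voicing): /p/ is a voiceless stop immediately after the nasal /n/, so it voices to [b]. /vloponpaepeb/ → vloponbaepeb.
Rule 2 (intervocalic voicing): /p/ is a voiceless stop between vowels /o/ and /o/, so it voices to [b]. /p/ is a voiceless stop between vowels /e/ and /e/, so it voices to [b]. /vloponbaepeb/ → vlobonbaebeb.
Rule 3 (final devoicing): /b/ is a voiced stop in word-final position, so it devoices to [p]. /vlobonbaebeb/ → vlobonbaebep.

vlobonbaebep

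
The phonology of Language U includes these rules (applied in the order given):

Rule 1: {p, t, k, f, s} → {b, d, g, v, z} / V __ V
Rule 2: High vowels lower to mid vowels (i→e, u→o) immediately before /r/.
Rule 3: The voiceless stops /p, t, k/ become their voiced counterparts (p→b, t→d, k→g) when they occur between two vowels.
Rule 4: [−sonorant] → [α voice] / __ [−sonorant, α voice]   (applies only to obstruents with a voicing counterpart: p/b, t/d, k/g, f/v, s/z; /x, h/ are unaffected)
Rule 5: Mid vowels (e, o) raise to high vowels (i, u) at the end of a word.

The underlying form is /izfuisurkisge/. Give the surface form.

isfuizorkizgi

Rule 1 (intervocalic voicing): /s/ is a voiceless obstruent between vowels /i/ and /u/, so it voices to [z]. /izfuisurkisge/ → izfuizurkisge.
Rule 2 (pre-rhotic lowering): /u/ is a high vowel immediately before /r/, so it lowers to [o]. /izfuizurkisge/ → izfuizorkisge.
Rule 3 (intervocalic voicing): no segment meets the environment; /izfuizorkisge/ is unchanged.
Rule 4 (regressive voicing assimilation): /z/ precedes the voiceless obstruent /f/, so it devoices to [s] by assimilation. /s/ precedes the voiced obstruent /g/, so it voices to [z] by assimilation. /izfuizorkisge/ → isfuizorkizge.
Rule 5 (final vowel raising): /e/ is a mid vowel in word-final position, so it raises to [i]. /isfuizorkizge/ → isfuizorkizgi.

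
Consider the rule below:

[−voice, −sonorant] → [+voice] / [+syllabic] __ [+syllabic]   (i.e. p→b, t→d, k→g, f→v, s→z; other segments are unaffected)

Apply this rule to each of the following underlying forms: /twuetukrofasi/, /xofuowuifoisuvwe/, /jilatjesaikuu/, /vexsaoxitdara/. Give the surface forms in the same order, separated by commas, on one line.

twuedukrovazi, xovuowuivoizuvwe, jilatjezaiguu, vexsaoxitdara

/twuetukrofasi/: /t/ is a voiceless obstruent between vowels /e/ and /u/, so it voices to [d]. /f/ is a voiceless obstruent between vowels /o/ and /a/, so it voices to [v]. /s/ is a voiceless obstruent between vowels /a/ and /i/, so it voices to [z]. → [twuedukrovazi].
/xofuowuifoisuvwe/: /f/ is a voiceless obstruent between vowels /o/ and /u/, so it voices to [v]. /f/ is a voiceless obstruent between vowels /i/ and /o/, so it voices to [v]. /s/ is a voiceless obstruent between vowels /i/ and /u/, so it voices to [z]. → [xovuowuivoizuvwe].
/jilatjesaikuu/: /s/ is a voiceless obstruent between vowels /e/ and /a/, so it voices to [z]. /k/ is a voiceless obstruent between vowels /i/ and /u/, so it voices to [g]. → [jilatjezaiguu].
/vexsaoxitdara/: the rule's environment is not met; surfaces unchanged as [vexsaoxitdara].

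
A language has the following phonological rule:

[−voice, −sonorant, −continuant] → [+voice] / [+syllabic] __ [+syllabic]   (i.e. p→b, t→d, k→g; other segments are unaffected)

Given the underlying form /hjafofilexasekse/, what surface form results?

No segment of /hjafofilexasekse/ meets the structural description of the rule, so the form surfaces unchanged.

hjafofilexasekse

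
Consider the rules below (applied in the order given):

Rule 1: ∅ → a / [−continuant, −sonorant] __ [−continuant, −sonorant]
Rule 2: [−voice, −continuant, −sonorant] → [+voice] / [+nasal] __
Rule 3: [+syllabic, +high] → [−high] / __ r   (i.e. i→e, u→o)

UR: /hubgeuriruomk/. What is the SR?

Rule 1 (stop-cluster a-epenthesis): /b/ and /g/ form a stop–stop cluster, so [a] is inserted between them. /hubgeuriruomk/ → hubageuriruomk.
Rule 2 (post-nasal voicing): /k/ is a voiceless stop immediately after the nasal /m/, so it voices to [g]. /hubageuriruomk/ → hubageuriruomg.
Rule 3 (pre-rhotic lowering): /u/ is a high vowel immediately before /r/, so it lowers to [o]. /i/ is a high vowel immediately before /r/, so it lowers to [e]. /hubageuriruomg/ → hubageoreruomg.

hubageoreruomg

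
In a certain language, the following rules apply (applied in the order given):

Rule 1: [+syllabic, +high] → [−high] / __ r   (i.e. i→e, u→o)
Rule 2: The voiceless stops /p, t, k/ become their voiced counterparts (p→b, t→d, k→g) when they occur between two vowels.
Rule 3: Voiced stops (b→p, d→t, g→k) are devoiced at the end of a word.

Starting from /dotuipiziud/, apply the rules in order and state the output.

doduibiziut

Rule 1 (pre-rhotic lowering): no segment meets the environment; /dotuipiziud/ is unchanged.
Rule 2 (intervocalic voicing): /t/ is a voiceless stop between vowels /o/ and /u/, so it voices to [d]. /p/ is a voiceless stop between vowels /i/ and /i/, so it voices to [b]. /dotuipiziud/ → doduibiziud.
Rule 3 (final devoicing): /d/ is a voiced stop in word-final position, so it devoices to [t]. /doduibiziud/ → doduibiziut.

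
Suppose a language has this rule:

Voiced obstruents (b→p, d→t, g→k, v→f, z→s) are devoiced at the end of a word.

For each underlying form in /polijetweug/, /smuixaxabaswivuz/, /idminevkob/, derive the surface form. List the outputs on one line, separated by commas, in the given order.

polijetweuk, smuixaxabaswivus, idminevkop

/polijetweug/: /g/ is a voiced obstruent in word-final position, so it devoices to [k]. → [polijetweuk].
/smuixaxabaswivuz/: /z/ is a voiced obstruent in word-final position, so it devoices to [s]. → [smuixaxabaswivus].
/idminevkob/: /b/ is a voiced obstruent in word-final position, so it devoices to [p]. → [idminevkop].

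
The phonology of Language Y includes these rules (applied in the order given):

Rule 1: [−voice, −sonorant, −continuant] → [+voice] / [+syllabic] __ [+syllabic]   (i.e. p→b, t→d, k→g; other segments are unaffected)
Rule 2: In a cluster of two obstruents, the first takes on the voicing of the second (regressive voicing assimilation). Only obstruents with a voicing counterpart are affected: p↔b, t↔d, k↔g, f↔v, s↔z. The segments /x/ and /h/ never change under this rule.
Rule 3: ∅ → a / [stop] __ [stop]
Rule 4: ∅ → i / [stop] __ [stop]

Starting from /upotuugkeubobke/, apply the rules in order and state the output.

Rule 1 (intervocalic voicing): /p/ is a voiceless stop between vowels /u/ and /o/, so it voices to [b]. /t/ is a voiceless stop between vowels /o/ and /u/, so it voices to [d]. /upotuugkeubobke/ → uboduugkeubobke.
Rule 2 (regressive voicing assimilation): /g/ precedes the voiceless obstruent /k/, so it devoices to [k] by assimilation. /b/ precedes the voiceless obstruent /k/, so it devoices to [p] by assimilation. /uboduugkeubobke/ → uboduukkeubopke.
Rule 3 (stop-cluster a-epenthesis): /k/ and /k/ form a stop–stop cluster, so [a] is inserted between them. /p/ and /k/ form a stop–stop cluster, so [a] is inserted between them. /uboduukkeubopke/ → uboduukakeubopake.
Rule 4 (stop-cluster i-epenthesis): no segment meets the environment; /uboduukakeubopake/ is unchanged.

uboduukakeubopake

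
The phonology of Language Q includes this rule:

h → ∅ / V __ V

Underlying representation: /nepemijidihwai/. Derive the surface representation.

nepemijidihwai

No segment of /nepemijidihwai/ meets the structural description of the rule, so the form surfaces unchanged.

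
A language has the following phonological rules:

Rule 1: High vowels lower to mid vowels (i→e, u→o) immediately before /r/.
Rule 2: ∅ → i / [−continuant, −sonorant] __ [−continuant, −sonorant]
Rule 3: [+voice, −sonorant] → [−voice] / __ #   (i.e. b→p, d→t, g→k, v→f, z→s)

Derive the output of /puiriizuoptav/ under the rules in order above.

Rule 1 (pre-rhotic lowering): /i/ is a high vowel immediately before /r/, so it lowers to [e]. /puiriizuoptav/ → pueriizuoptav.
Rule 2 (stop-cluster i-epenthesis): /p/ and /t/ form a stop–stop cluster, so [i] is inserted between them. /pueriizuoptav/ → pueriizuopitav.
Rule 3 (final devoicing): /v/ is a voiced obstruent in word-final position, so it devoices to [f]. /pueriizuopitav/ → pueriizuopitaf.

pueriizuopitaf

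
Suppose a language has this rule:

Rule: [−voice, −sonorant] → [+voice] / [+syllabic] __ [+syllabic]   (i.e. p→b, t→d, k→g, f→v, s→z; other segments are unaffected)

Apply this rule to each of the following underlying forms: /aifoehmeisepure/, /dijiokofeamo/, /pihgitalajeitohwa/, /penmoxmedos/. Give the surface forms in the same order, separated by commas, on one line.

aivoehmeizebure, dijiogoveamo, pihgidalajeidohwa, penmoxmedos

/aifoehmeisepure/: /f/ is a voiceless obstruent between vowels /i/ and /o/, so it voices to [v]. /s/ is a voiceless obstruent between vowels /i/ and /e/, so it voices to [z]. /p/ is a voiceless obstruent between vowels /e/ and /u/, so it voices to [b]. → [aivoehmeizebure].
/dijiokofeamo/: /k/ is a voiceless obstruent between vowels /o/ and /o/, so it voices to [g]. /f/ is a voiceless obstruent between vowels /o/ and /e/, so it voices to [v]. → [dijiogoveamo].
/pihgitalajeitohwa/: /t/ is a voiceless obstruent between vowels /i/ and /a/, so it voices to [d]. /t/ is a voiceless obstruent between vowels /i/ and /o/, so it voices to [d]. → [pihgidalajeidohwa].
/penmoxmedos/: the rule's environment is not met; surfaces unchanged as [penmoxmedos].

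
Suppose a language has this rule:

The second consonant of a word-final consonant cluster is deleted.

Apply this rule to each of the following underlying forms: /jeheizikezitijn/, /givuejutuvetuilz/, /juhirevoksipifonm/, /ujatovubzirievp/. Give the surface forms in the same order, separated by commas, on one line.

jeheizikezitij, givuejutuvetuil, juhirevoksipifon, ujatovubziriev

/jeheizikezitijn/: /n/ is the second consonant of a word-final cluster /jn/, so it deletes. → [jeheizikezitij].
/givuejutuvetuilz/: /z/ is the second consonant of a word-final cluster /lz/, so it deletes. → [givuejutuvetuil].
/juhirevoksipifonm/: /m/ is the second consonant of a word-final cluster /nm/, so it deletes. → [juhirevoksipifon].
/ujatovubzirievp/: /p/ is the second consonant of a word-final cluster /vp/, so it deletes. → [ujatovubziriev].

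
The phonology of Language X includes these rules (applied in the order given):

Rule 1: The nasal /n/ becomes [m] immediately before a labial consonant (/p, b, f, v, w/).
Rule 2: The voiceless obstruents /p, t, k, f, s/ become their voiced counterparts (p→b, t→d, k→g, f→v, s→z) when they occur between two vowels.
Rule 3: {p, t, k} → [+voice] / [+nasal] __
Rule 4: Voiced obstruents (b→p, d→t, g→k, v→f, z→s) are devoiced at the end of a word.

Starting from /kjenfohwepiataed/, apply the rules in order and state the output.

Rule 1 (nasal place assimilation): /n/ precedes the labial consonant /f/, so it assimilates in place to [m]. /kjenfohwepiataed/ → kjemfohwepiataed.
Rule 2 (intervocalic voicing): /p/ is a voiceless obstruent between vowels /e/ and /i/, so it voices to [b]. /t/ is a voiceless obstruent between vowels /a/ and /a/, so it voices to [d]. /kjemfohwepiataed/ → kjemfohwebiadaed.
Rule 3 (post-nasal voicing): no segment meets the environment; /kjemfohwebiadaed/ is unchanged.
Rule 4 (final devoicing): /d/ is a voiced obstruent in word-final position, so it devoices to [t]. /kjemfohwebiadaed/ → kjemfohwebiadaet.

kjemfohwebiadaet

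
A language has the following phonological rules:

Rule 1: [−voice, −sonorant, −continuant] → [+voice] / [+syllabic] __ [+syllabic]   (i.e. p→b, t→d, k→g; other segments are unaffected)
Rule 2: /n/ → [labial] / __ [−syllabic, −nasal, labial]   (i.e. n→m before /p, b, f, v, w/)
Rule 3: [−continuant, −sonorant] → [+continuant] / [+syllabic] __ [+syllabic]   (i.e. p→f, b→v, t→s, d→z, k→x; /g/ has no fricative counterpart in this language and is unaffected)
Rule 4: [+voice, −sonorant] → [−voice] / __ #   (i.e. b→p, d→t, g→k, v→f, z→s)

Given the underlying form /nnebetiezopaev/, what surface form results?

nneveziezovaef

Rule 1 (intervocalic voicing): /t/ is a voiceless stop between vowels /e/ and /i/, so it voices to [d]. /p/ is a voiceless stop between vowels /o/ and /a/, so it voices to [b]. /nnebetiezopaev/ → nnebediezobaev.
Rule 2 (nasal place assimilation): no segment meets the environment; /nnebediezobaev/ is unchanged.
Rule 3 (intervocalic spirantization): /b/ is a stop between vowels /e/ and /e/, so it spirantizes to the fricative [v]. /d/ is a stop between vowels /e/ and /i/, so it spirantizes to the fricative [z]. /b/ is a stop between vowels /o/ and /a/, so it spirantizes to the fricative [v]. /nnebediezobaev/ → nneveziezovaev.
Rule 4 (final devoicing): /v/ is a voiced obstruent in word-final position, so it devoices to [f]. /nneveziezovaev/ → nneveziezovaef.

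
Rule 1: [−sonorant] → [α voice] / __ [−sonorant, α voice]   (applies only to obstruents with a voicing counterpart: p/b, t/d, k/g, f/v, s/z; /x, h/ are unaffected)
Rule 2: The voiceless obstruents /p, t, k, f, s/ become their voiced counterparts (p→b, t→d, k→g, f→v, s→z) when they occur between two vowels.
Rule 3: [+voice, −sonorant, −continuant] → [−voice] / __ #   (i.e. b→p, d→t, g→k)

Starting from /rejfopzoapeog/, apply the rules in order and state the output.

rejfobzoabeok

Rule 1 (regressive voicing assimilation): /p/ precedes the voiced obstruent /z/, so it voices to [b] by assimilation. /rejfopzoapeog/ → rejfobzoapeog.
Rule 2 (intervocalic voicing): /p/ is a voiceless obstruent between vowels /a/ and /e/, so it voices to [b]. /rejfobzoapeog/ → rejfobzoabeog.
Rule 3 (final devoicing): /g/ is a voiced stop in word-final position, so it devoices to [k]. /rejfobzoabeog/ → rejfobzoabeok.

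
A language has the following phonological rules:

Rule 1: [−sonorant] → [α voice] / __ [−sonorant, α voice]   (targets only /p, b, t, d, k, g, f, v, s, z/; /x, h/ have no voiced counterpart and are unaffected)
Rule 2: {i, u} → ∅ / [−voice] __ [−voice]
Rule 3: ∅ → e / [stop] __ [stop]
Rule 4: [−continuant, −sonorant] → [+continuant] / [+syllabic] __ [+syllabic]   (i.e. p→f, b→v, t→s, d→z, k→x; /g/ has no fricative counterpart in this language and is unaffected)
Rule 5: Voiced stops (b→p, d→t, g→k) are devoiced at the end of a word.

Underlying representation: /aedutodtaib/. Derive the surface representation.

aezusosesaip

Rule 1 (regressive voicing assimilation): /d/ precedes the voiceless obstruent /t/, so it devoices to [t] by assimilation. /aedutodtaib/ → aedutottaib.
Rule 2 (high vowel syncope): no segment meets the environment; /aedutottaib/ is unchanged.
Rule 3 (stop-cluster e-epenthesis): /t/ and /t/ form a stop–stop cluster, so [e] is inserted between them. /aedutottaib/ → aedutotetaib.
Rule 4 (intervocalic spirantization): /d/ is a stop between vowels /e/ and /u/, so it spirantizes to the fricative [z]. /t/ is a stop between vowels /u/ and /o/, so it spirantizes to the fricative [s]. /t/ is a stop between vowels /o/ and /e/, so it spirantizes to the fricative [s]. /t/ is a stop between vowels /e/ and /a/, so it spirantizes to the fricative [s]. /aedutotetaib/ → aezusosesaib.
Rule 5 (final devoicing): /b/ is a voiced stop in word-final position, so it devoices to [p]. /aezusosesaib/ → aezusosesaip.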